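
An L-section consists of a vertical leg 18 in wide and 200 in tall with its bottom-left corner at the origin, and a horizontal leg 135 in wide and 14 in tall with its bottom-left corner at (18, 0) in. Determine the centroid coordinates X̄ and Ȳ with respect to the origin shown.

Part | A | x̄ᵢ | ȳᵢ | A·x̄ᵢ | A·ȳᵢ
vertical leg | 3600.00 | 9.00 | 100.00 | 32400.00 | 360000.00
horizontal leg | 1890.00 | 85.50 | 7.00 | 161595.00 | 13230.00
Σ | 5490.00 |  |  | 193995.00 | 373230.00
X̄ = 193995.00 / 5490.00 = 35.34 in
Ȳ = 373230.00 / 5490.00 = 67.98 in

X̄ = 35.34 in, Ȳ = 67.98 in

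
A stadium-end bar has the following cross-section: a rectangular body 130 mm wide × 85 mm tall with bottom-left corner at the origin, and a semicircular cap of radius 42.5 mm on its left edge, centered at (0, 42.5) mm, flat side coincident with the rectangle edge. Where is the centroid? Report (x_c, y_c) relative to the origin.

Part | A | x̄ᵢ | ȳᵢ | A·x̄ᵢ | A·ȳᵢ
rectangular body | 11050.00 | 65.00 | 42.50 | 718250.00 | 469625.00
semicircular end | 2837.25 | -18.04 | 42.50 | -51177.08 | 120583.16
Σ | 13887.25 |  |  | 667072.92 | 590208.16
x_c = 667072.92 / 13887.25 = 48.03 mm
y_c = 590208.16 / 13887.25 = 42.50 mm

x_c = 48.03 mm, y_c = 42.50 mm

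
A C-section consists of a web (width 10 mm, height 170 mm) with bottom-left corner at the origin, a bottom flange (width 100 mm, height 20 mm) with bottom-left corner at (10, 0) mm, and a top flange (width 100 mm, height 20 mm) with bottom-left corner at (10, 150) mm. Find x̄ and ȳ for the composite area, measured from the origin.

x̄ = 43.60 mm, ȳ = 85.00 mm

web: A = 10 × 170 = 1700.00, centroid at (5.00, 85.00).
bottom flange: A = 100 × 20 = 2000.00, centroid at (60.00, 10.00).
top flange: A = 100 × 20 = 2000.00, centroid at (60.00, 160.00).
ΣA = 5700.00 mm²
ΣAx̄ = (1700.00)(5.00) + (2000.00)(60.00) + (2000.00)(60.00) = 248500.00 mm³
ΣAȳ = (1700.00)(85.00) + (2000.00)(10.00) + (2000.00)(160.00) = 484500.00 mm³
x̄ = 248500.00 / 5700.00 = 43.60 mm
ȳ = 484500.00 / 5700.00 = 85.00 mm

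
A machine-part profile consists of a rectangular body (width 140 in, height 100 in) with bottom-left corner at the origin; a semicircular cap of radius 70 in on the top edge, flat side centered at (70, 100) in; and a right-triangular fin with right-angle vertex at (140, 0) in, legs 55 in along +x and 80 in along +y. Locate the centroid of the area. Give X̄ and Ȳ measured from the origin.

X̄ = 78.13 in, Ȳ = 73.53 in

Part | A | x̄ᵢ | ȳᵢ | A·x̄ᵢ | A·ȳᵢ
rectangular body | 14000.00 | 70.00 | 50.00 | 980000.00 | 700000.00
semicircular top | 7696.90 | 70.00 | 129.71 | 538783.14 | 998356.87
triangular fin | 2200.00 | 158.33 | 26.67 | 348333.33 | 58666.67
Σ | 23896.90 |  |  | 1867116.47 | 1757023.53
X̄ = 1867116.47 / 23896.90 = 78.13 in
Ȳ = 1757023.53 / 23896.90 = 73.53 in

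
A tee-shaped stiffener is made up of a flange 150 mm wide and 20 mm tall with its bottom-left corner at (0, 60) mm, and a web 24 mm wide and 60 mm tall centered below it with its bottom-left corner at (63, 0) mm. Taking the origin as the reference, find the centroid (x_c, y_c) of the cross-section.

x_c = 75.00 mm, y_c = 57.03 mm

web: A = 24 × 60 = 1440.00, centroid at (75.00, 30.00).
flange: A = 150 × 20 = 3000.00, centroid at (75.00, 70.00).
ΣA = 4440.00 mm²
ΣAx_c = (1440.00)(75.00) + (3000.00)(75.00) = 333000.00 mm³
ΣAy_c = (1440.00)(30.00) + (3000.00)(70.00) = 253200.00 mm³
x_c = 333000.00 / 4440.00 = 75.00 mm
y_c = 253200.00 / 4440.00 = 57.03 mm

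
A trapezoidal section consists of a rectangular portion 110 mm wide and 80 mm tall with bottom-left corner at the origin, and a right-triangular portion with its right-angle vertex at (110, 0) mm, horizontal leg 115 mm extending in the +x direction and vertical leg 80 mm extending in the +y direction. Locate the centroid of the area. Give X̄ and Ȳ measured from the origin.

Part | A | x̄ᵢ | ȳᵢ | A·x̄ᵢ | A·ȳᵢ
rectangular portion | 8800.00 | 55.00 | 40.00 | 484000.00 | 352000.00
triangular portion | 4600.00 | 148.33 | 26.67 | 682333.33 | 122666.67
Σ | 13400.00 |  |  | 1166333.33 | 474666.67
X̄ = 1166333.33 / 13400.00 = 87.04 mm
Ȳ = 474666.67 / 13400.00 = 35.42 mm

X̄ = 87.04 mm, Ȳ = 35.42 mm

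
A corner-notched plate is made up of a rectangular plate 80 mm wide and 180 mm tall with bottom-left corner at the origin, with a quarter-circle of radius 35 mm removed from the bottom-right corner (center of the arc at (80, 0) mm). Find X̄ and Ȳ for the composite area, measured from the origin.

X̄ = 38.20 mm, Ȳ = 95.38 mm

Part | A | x̄ᵢ | ȳᵢ | A·x̄ᵢ | A·ȳᵢ
plate | 14400.00 | 40.00 | 90.00 | 576000.00 | 1296000.00
removed quarter-circle | -962.11 | 65.15 | 14.85 | -62677.35 | -14291.67
Σ | 13437.89 |  |  | 513322.65 | 1281708.33
X̄ = 513322.65 / 13437.89 = 38.20 mm
Ȳ = 1281708.33 / 13437.89 = 95.38 mm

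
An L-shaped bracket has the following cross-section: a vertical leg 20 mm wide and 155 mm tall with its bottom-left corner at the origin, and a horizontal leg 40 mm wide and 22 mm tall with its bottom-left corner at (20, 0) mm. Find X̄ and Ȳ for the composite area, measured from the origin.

X̄ = 16.63 mm, Ȳ = 62.80 mm

vertical leg: A = 20 × 155 = 3100.00, centroid at (10.00, 77.50).
horizontal leg: A = 40 × 22 = 880.00, centroid at (40.00, 11.00).
ΣA = 3980.00 mm², ΣAX̄ = 66200.00 mm³, ΣAȲ = 249930.00 mm³.
X̄ = 66200.00/3980.00 = 16.63 mm; Ȳ = 249930.00/3980.00 = 62.80 mm.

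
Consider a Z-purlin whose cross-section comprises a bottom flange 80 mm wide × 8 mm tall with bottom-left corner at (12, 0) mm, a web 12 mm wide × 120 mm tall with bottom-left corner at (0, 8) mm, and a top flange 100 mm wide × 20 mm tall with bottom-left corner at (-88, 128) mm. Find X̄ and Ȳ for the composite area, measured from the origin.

Part | A | x̄ᵢ | ȳᵢ | A·x̄ᵢ | A·ȳᵢ
bottom flange | 640.00 | 52.00 | 4.00 | 33280.00 | 2560.00
web | 1440.00 | 6.00 | 68.00 | 8640.00 | 97920.00
top flange | 2000.00 | -38.00 | 138.00 | -76000.00 | 276000.00
Σ | 4080.00 |  |  | -34080.00 | 376480.00
X̄ = -34080.00 / 4080.00 = -8.35 mm
Ȳ = 376480.00 / 4080.00 = 92.27 mm

X̄ = -8.35 mm, Ȳ = 92.27 mm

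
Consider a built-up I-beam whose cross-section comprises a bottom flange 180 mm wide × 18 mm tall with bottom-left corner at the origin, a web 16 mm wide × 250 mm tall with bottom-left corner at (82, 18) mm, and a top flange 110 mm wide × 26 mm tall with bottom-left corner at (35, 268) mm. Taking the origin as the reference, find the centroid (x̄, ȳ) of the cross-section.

x̄ = 90.00 mm, ȳ = 139.09 mm

Part | A | x̄ᵢ | ȳᵢ | A·x̄ᵢ | A·ȳᵢ
bottom flange | 3240.00 | 90.00 | 9.00 | 291600.00 | 29160.00
web | 4000.00 | 90.00 | 143.00 | 360000.00 | 572000.00
top flange | 2860.00 | 90.00 | 281.00 | 257400.00 | 803660.00
Σ | 10100.00 |  |  | 909000.00 | 1404820.00
x̄ = 909000.00 / 10100.00 = 90.00 mm
ȳ = 1404820.00 / 10100.00 = 139.09 mm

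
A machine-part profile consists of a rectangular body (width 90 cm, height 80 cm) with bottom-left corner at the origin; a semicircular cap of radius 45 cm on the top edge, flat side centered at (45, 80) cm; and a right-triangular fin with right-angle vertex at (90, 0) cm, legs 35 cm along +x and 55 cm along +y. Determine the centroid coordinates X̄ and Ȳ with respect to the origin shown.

rectangular body: A = 90 × 80 = 7200.00, centroid at (45.00, 40.00).
semicircular top: A = ½π·45² = 3180.86, centroid at (45.00, 99.10).
triangular fin: A = ½·35·55 = 962.50, centroid at (101.67, 18.33).
ΣA = 11343.36 cm²
ΣAX̄ = (7200.00)(45.00) + (3180.86)(45.00) + (962.50)(101.67) = 564992.98 cm³
ΣAȲ = (7200.00)(40.00) + (3180.86)(99.10) + (962.50)(18.33) = 620864.84 cm³
X̄ = 564992.98 / 11343.36 = 49.81 cm
Ȳ = 620864.84 / 11343.36 = 54.73 cm

X̄ = 49.81 cm, Ȳ = 54.73 cm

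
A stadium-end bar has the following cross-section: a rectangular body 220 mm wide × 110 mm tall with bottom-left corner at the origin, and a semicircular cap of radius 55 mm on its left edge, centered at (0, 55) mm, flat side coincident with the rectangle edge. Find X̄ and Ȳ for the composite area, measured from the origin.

rectangular body: A = 220 × 110 = 24200.00, centroid at (110.00, 55.00).
semicircular end: A = ½π·55² = 4751.66, centroid at (-23.34, 55.00).
ΣA = 28951.66 mm², ΣAX̄ = 2551083.33 mm³, ΣAȲ = 1592341.24 mm³.
X̄ = 2551083.33/28951.66 = 88.12 mm; Ȳ = 1592341.24/28951.66 = 55.00 mm.

X̄ = 88.12 mm, Ȳ = 55.00 mm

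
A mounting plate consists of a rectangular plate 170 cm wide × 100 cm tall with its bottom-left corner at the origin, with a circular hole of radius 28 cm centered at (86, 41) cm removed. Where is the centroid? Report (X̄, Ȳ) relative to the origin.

plate: A = 170 × 100 = 17000.00, centroid at (85.00, 50.00).
hole: A = −π·28² = -2463.01, centroid at (86.00, 41.00).
ΣA = 14536.99 cm², ΣAX̄ = 1233181.26 cm³, ΣAȲ = 749016.65 cm³.
X̄ = 1233181.26/14536.99 = 84.83 cm; Ȳ = 749016.65/14536.99 = 51.52 cm.

X̄ = 84.83 cm, Ȳ = 51.52 cm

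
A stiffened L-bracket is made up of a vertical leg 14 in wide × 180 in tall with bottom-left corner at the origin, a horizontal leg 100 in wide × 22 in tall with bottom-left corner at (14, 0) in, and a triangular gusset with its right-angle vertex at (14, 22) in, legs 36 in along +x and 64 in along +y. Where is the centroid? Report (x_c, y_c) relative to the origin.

Part | A | x̄ᵢ | ȳᵢ | A·x̄ᵢ | A·ȳᵢ
vertical leg | 2520.00 | 7.00 | 90.00 | 17640.00 | 226800.00
horizontal leg | 2200.00 | 64.00 | 11.00 | 140800.00 | 24200.00
gusset | 1152.00 | 26.00 | 43.33 | 29952.00 | 49920.00
Σ | 5872.00 |  |  | 188392.00 | 300920.00
x_c = 188392.00 / 5872.00 = 32.08 in
y_c = 300920.00 / 5872.00 = 51.25 in

x_c = 32.08 in, y_c = 51.25 in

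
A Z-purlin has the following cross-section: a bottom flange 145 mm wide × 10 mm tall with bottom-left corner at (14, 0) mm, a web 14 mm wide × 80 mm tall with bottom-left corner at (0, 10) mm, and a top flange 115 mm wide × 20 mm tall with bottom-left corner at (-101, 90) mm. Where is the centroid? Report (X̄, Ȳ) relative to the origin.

bottom flange: A = 145 × 10 = 1450.00, centroid at (86.50, 5.00).
web: A = 14 × 80 = 1120.00, centroid at (7.00, 50.00).
top flange: A = 115 × 20 = 2300.00, centroid at (-43.50, 100.00).
ΣA = 4870.00 mm², ΣAX̄ = 33215.00 mm³, ΣAȲ = 293250.00 mm³.
X̄ = 33215.00/4870.00 = 6.82 mm; Ȳ = 293250.00/4870.00 = 60.22 mm.

X̄ = 6.82 mm, Ȳ = 60.22 mm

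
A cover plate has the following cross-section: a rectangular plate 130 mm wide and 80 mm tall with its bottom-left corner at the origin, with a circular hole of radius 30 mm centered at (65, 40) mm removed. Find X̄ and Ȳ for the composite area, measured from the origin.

X̄ = 65.00 mm, Ȳ = 40.00 mm

plate: A = 130 × 80 = 10400.00, centroid at (65.00, 40.00).
hole: A = −π·30² = -2827.43, centroid at (65.00, 40.00).
ΣA = 7572.57 mm²
ΣAX̄ = (10400.00)(65.00) + (-2827.43)(65.00) = 492216.83 mm³
ΣAȲ = (10400.00)(40.00) + (-2827.43)(40.00) = 302902.66 mm³
X̄ = 492216.83 / 7572.57 = 65.00 mm
Ȳ = 302902.66 / 7572.57 = 40.00 mm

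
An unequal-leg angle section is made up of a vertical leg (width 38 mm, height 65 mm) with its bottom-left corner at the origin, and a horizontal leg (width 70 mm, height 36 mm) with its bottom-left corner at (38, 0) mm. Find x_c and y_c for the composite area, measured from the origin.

x_c = 46.27 mm, y_c = 25.18 mm

vertical leg: A = 38 × 65 = 2470.00, centroid at (19.00, 32.50).
horizontal leg: A = 70 × 36 = 2520.00, centroid at (73.00, 18.00).
ΣA = 4990.00 mm²
ΣAx_c = (2470.00)(19.00) + (2520.00)(73.00) = 230890.00 mm³
ΣAy_c = (2470.00)(32.50) + (2520.00)(18.00) = 125635.00 mm³
x_c = 230890.00 / 4990.00 = 46.27 mm
y_c = 125635.00 / 4990.00 = 25.18 mm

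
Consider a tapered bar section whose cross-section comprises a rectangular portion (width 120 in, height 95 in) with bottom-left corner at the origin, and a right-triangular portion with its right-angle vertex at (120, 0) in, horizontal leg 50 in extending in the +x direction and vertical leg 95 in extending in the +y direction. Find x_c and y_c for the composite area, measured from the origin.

x_c = 73.22 in, y_c = 44.77 in

rectangular portion: A = 120 × 95 = 11400.00, centroid at (60.00, 47.50).
triangular portion: A = ½·50·95 = 2375.00, centroid at (136.67, 31.67).
ΣA = 13775.00 in²
ΣAx_c = (11400.00)(60.00) + (2375.00)(136.67) = 1008583.33 in³
ΣAy_c = (11400.00)(47.50) + (2375.00)(31.67) = 616708.33 in³
x_c = 1008583.33 / 13775.00 = 73.22 in
y_c = 616708.33 / 13775.00 = 44.77 in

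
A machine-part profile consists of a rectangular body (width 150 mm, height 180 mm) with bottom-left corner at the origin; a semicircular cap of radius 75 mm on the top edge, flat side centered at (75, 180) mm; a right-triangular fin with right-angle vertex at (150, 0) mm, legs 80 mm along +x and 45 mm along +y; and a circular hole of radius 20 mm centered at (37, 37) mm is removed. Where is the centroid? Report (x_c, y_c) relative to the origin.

x_c = 81.34 mm, y_c = 117.71 mm

Part | A | x̄ᵢ | ȳᵢ | A·x̄ᵢ | A·ȳᵢ
rectangular body | 27000.00 | 75.00 | 90.00 | 2025000.00 | 2430000.00
semicircular top | 8835.73 | 75.00 | 211.83 | 662679.70 | 1871681.28
triangular fin | 1800.00 | 176.67 | 15.00 | 318000.00 | 27000.00
hole | -1256.64 | 37.00 | 37.00 | -46495.57 | -46495.57
Σ | 36379.09 |  |  | 2959184.13 | 4282185.71
x_c = 2959184.13 / 36379.09 = 81.34 mm
y_c = 4282185.71 / 36379.09 = 117.71 mm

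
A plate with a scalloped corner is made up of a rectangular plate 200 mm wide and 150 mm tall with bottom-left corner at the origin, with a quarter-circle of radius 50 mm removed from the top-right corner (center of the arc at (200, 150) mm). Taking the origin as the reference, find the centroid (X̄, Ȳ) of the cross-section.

plate: A = 200 × 150 = 30000.00, centroid at (100.00, 75.00).
removed quarter-circle: A = −¼π·50² = -1963.50, centroid at (178.78, 128.78).
ΣA = 28036.50 mm²
ΣAX̄ = (30000.00)(100.00) + (-1963.50)(178.78) = 2648967.58 mm³
ΣAȲ = (30000.00)(75.00) + (-1963.50)(128.78) = 1997142.36 mm³
X̄ = 2648967.58 / 28036.50 = 94.48 mm
Ȳ = 1997142.36 / 28036.50 = 71.23 mm

X̄ = 94.48 mm, Ȳ = 71.23 mm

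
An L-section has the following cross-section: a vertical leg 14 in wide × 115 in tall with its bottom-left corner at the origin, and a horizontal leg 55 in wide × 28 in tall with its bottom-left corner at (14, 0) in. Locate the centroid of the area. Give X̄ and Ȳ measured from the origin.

X̄ = 23.87 in, Ȳ = 36.23 in

Part | A | x̄ᵢ | ȳᵢ | A·x̄ᵢ | A·ȳᵢ
vertical leg | 1610.00 | 7.00 | 57.50 | 11270.00 | 92575.00
horizontal leg | 1540.00 | 41.50 | 14.00 | 63910.00 | 21560.00
Σ | 3150.00 |  |  | 75180.00 | 114135.00
X̄ = 75180.00 / 3150.00 = 23.87 in
Ȳ = 114135.00 / 3150.00 = 36.23 in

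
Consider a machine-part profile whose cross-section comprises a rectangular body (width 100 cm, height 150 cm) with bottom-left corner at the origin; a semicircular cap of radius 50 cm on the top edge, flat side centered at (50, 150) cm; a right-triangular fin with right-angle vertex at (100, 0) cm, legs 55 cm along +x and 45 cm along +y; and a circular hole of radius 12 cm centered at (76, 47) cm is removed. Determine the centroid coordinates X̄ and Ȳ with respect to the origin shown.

X̄ = 53.69 cm, Ȳ = 91.04 cm

rectangular body: A = 100 × 150 = 15000.00, centroid at (50.00, 75.00).
semicircular top: A = ½π·50² = 3926.99, centroid at (50.00, 171.22).
triangular fin: A = ½·55·45 = 1237.50, centroid at (118.33, 15.00).
hole: A = −π·12² = -452.39, centroid at (76.00, 47.00).
ΣA = 19712.10 cm²
ΣAX̄ = (15000.00)(50.00) + (3926.99)(50.00) + (1237.50)(118.33) + (-452.39)(76.00) = 1058405.45 cm³
ΣAȲ = (15000.00)(75.00) + (3926.99)(171.22) + (1237.50)(15.00) + (-452.39)(47.00) = 1794682.16 cm³
X̄ = 1058405.45 / 19712.10 = 53.69 cm
Ȳ = 1794682.16 / 19712.10 = 91.04 cm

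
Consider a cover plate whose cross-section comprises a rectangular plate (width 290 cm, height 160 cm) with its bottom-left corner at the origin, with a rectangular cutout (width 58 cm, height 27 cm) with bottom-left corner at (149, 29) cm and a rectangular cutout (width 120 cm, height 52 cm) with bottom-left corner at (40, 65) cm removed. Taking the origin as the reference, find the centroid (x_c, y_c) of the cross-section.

Part | A | x̄ᵢ | ȳᵢ | A·x̄ᵢ | A·ȳᵢ
plate | 46400.00 | 145.00 | 80.00 | 6728000.00 | 3712000.00
hole 1 | -1566.00 | 178.00 | 42.50 | -278748.00 | -66555.00
hole 2 | -6240.00 | 100.00 | 91.00 | -624000.00 | -567840.00
Σ | 38594.00 |  |  | 5825252.00 | 3077605.00
x_c = 5825252.00 / 38594.00 = 150.94 cm
y_c = 3077605.00 / 38594.00 = 79.74 cm

x_c = 150.94 cm, y_c = 79.74 cm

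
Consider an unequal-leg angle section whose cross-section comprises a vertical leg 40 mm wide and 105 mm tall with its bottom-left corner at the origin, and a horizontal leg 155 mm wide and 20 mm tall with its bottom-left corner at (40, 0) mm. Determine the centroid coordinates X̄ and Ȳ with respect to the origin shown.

X̄ = 61.40 mm, Ȳ = 34.45 mm

vertical leg: A = 40 × 105 = 4200.00, centroid at (20.00, 52.50).
horizontal leg: A = 155 × 20 = 3100.00, centroid at (117.50, 10.00).
ΣA = 7300.00 mm², ΣAX̄ = 448250.00 mm³, ΣAȲ = 251500.00 mm³.
X̄ = 448250.00/7300.00 = 61.40 mm; Ȳ = 251500.00/7300.00 = 34.45 mm.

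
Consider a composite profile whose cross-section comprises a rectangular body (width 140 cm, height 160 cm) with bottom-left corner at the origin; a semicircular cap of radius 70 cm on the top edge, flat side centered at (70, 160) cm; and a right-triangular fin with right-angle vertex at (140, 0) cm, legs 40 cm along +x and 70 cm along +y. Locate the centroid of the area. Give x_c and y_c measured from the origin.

x_c = 73.70 cm, y_c = 104.29 cm

rectangular body: A = 140 × 160 = 22400.00, centroid at (70.00, 80.00).
semicircular top: A = ½π·70² = 7696.90, centroid at (70.00, 189.71).
triangular fin: A = ½·40·70 = 1400.00, centroid at (153.33, 23.33).
ΣA = 31496.90 cm²
ΣAx_c = (22400.00)(70.00) + (7696.90)(70.00) + (1400.00)(153.33) = 2321449.81 cm³
ΣAy_c = (22400.00)(80.00) + (7696.90)(189.71) + (1400.00)(23.33) = 3284837.65 cm³
x_c = 2321449.81 / 31496.90 = 73.70 cm
y_c = 3284837.65 / 31496.90 = 104.29 cm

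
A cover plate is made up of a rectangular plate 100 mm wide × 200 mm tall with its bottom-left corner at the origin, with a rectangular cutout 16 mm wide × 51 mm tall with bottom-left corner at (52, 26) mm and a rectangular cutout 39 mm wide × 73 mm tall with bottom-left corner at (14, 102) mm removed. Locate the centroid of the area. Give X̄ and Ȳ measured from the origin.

Part | A | x̄ᵢ | ȳᵢ | A·x̄ᵢ | A·ȳᵢ
plate | 20000.00 | 50.00 | 100.00 | 1000000.00 | 2000000.00
hole 1 | -816.00 | 60.00 | 51.50 | -48960.00 | -42024.00
hole 2 | -2847.00 | 33.50 | 138.50 | -95374.50 | -394309.50
Σ | 16337.00 |  |  | 855665.50 | 1563666.50
X̄ = 855665.50 / 16337.00 = 52.38 mm
Ȳ = 1563666.50 / 16337.00 = 95.71 mm

X̄ = 52.38 mm, Ȳ = 95.71 mm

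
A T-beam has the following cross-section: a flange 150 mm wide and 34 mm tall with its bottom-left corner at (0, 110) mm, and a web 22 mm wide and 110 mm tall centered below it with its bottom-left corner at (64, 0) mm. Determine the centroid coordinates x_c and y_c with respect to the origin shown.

Part | A | x̄ᵢ | ȳᵢ | A·x̄ᵢ | A·ȳᵢ
web | 2420.00 | 75.00 | 55.00 | 181500.00 | 133100.00
flange | 5100.00 | 75.00 | 127.00 | 382500.00 | 647700.00
Σ | 7520.00 |  |  | 564000.00 | 780800.00
x_c = 564000.00 / 7520.00 = 75.00 mm
y_c = 780800.00 / 7520.00 = 103.83 mm

x_c = 75.00 mm, y_c = 103.83 mm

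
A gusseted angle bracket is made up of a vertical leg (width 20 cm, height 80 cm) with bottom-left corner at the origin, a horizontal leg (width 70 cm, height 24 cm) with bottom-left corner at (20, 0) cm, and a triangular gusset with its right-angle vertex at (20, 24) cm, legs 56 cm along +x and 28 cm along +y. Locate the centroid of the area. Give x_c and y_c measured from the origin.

vertical leg: A = 20 × 80 = 1600.00, centroid at (10.00, 40.00).
horizontal leg: A = 70 × 24 = 1680.00, centroid at (55.00, 12.00).
gusset: A = ½·56·28 = 784.00, centroid at (38.67, 33.33).
ΣA = 4064.00 cm²
ΣAx_c = (1600.00)(10.00) + (1680.00)(55.00) + (784.00)(38.67) = 138714.67 cm³
ΣAy_c = (1600.00)(40.00) + (1680.00)(12.00) + (784.00)(33.33) = 110293.33 cm³
x_c = 138714.67 / 4064.00 = 34.13 cm
y_c = 110293.33 / 4064.00 = 27.14 cm

x_c = 34.13 cm, y_c = 27.14 cm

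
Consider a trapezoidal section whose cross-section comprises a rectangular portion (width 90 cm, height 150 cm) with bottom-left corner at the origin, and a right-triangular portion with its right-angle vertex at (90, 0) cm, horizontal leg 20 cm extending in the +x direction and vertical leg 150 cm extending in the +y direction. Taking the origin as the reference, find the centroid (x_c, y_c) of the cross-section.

x_c = 50.17 cm, y_c = 72.50 cm

rectangular portion: A = 90 × 150 = 13500.00, centroid at (45.00, 75.00).
triangular portion: A = ½·20·150 = 1500.00, centroid at (96.67, 50.00).
ΣA = 15000.00 cm², ΣAx_c = 752500.00 cm³, ΣAy_c = 1087500.00 cm³.
x_c = 752500.00/15000.00 = 50.17 cm; y_c = 1087500.00/15000.00 = 72.50 cm.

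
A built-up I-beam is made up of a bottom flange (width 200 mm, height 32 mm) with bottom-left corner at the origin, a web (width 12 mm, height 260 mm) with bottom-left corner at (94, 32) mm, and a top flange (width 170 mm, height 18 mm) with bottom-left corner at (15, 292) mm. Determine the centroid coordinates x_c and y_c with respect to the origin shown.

x_c = 100.00 mm, y_c = 121.53 mm

bottom flange: A = 200 × 32 = 6400.00, centroid at (100.00, 16.00).
web: A = 12 × 260 = 3120.00, centroid at (100.00, 162.00).
top flange: A = 170 × 18 = 3060.00, centroid at (100.00, 301.00).
ΣA = 12580.00 mm², ΣAx_c = 1258000.00 mm³, ΣAy_c = 1528900.00 mm³.
x_c = 1258000.00/12580.00 = 100.00 mm; y_c = 1528900.00/12580.00 = 121.53 mm.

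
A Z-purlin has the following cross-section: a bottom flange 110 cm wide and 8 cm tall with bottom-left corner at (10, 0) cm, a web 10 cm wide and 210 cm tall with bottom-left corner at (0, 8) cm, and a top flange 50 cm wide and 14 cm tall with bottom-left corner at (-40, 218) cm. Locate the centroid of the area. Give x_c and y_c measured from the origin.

x_c = 15.54 cm, y_c = 108.24 cm

bottom flange: A = 110 × 8 = 880.00, centroid at (65.00, 4.00).
web: A = 10 × 210 = 2100.00, centroid at (5.00, 113.00).
top flange: A = 50 × 14 = 700.00, centroid at (-15.00, 225.00).
ΣA = 3680.00 cm²
ΣAx_c = (880.00)(65.00) + (2100.00)(5.00) + (700.00)(-15.00) = 57200.00 cm³
ΣAy_c = (880.00)(4.00) + (2100.00)(113.00) + (700.00)(225.00) = 398320.00 cm³
x_c = 57200.00 / 3680.00 = 15.54 cm
y_c = 398320.00 / 3680.00 = 108.24 cm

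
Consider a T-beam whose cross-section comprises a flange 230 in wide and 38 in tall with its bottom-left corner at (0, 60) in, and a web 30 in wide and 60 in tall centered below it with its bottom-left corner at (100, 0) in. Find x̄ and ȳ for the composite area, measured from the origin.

web: A = 30 × 60 = 1800.00, centroid at (115.00, 30.00).
flange: A = 230 × 38 = 8740.00, centroid at (115.00, 79.00).
ΣA = 10540.00 in²
ΣAx̄ = (1800.00)(115.00) + (8740.00)(115.00) = 1212100.00 in³
ΣAȳ = (1800.00)(30.00) + (8740.00)(79.00) = 744460.00 in³
x̄ = 1212100.00 / 10540.00 = 115.00 in
ȳ = 744460.00 / 10540.00 = 70.63 in

x̄ = 115.00 in, ȳ = 70.63 in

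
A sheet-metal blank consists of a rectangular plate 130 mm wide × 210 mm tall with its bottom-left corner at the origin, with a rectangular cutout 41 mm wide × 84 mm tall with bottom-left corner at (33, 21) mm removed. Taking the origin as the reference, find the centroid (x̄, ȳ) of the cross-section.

x̄ = 66.66 mm, ȳ = 111.06 mm

Part | A | x̄ᵢ | ȳᵢ | A·x̄ᵢ | A·ȳᵢ
plate | 27300.00 | 65.00 | 105.00 | 1774500.00 | 2866500.00
hole | -3444.00 | 53.50 | 63.00 | -184254.00 | -216972.00
Σ | 23856.00 |  |  | 1590246.00 | 2649528.00
x̄ = 1590246.00 / 23856.00 = 66.66 mm
ȳ = 2649528.00 / 23856.00 = 111.06 mm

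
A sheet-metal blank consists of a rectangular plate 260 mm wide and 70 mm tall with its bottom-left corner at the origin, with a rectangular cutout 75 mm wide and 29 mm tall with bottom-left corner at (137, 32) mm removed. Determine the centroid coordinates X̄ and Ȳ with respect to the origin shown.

X̄ = 123.96 mm, Ȳ = 33.44 mm

plate: A = 260 × 70 = 18200.00, centroid at (130.00, 35.00).
hole: A = −(75 × 29) = -2175.00, centroid at (174.50, 46.50).
ΣA = 16025.00 mm²
ΣAX̄ = (18200.00)(130.00) + (-2175.00)(174.50) = 1986462.50 mm³
ΣAȲ = (18200.00)(35.00) + (-2175.00)(46.50) = 535862.50 mm³
X̄ = 1986462.50 / 16025.00 = 123.96 mm
Ȳ = 535862.50 / 16025.00 = 33.44 mm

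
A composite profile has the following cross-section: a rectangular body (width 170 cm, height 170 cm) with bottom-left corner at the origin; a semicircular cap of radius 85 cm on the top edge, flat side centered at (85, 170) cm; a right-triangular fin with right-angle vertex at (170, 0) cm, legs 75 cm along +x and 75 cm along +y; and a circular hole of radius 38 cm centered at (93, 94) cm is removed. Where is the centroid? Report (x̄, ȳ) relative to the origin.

x̄ = 92.09 cm, ȳ = 115.23 cm

Part | A | x̄ᵢ | ȳᵢ | A·x̄ᵢ | A·ȳᵢ
rectangular body | 28900.00 | 85.00 | 85.00 | 2456500.00 | 2456500.00
semicircular top | 11349.00 | 85.00 | 206.08 | 964665.29 | 2338747.26
triangular fin | 2812.50 | 195.00 | 25.00 | 548437.50 | 70312.50
hole | -4536.46 | 93.00 | 94.00 | -421890.76 | -426427.22
Σ | 38525.04 |  |  | 3547712.03 | 4439132.53
x̄ = 3547712.03 / 38525.04 = 92.09 cm
ȳ = 4439132.53 / 38525.04 = 115.23 cm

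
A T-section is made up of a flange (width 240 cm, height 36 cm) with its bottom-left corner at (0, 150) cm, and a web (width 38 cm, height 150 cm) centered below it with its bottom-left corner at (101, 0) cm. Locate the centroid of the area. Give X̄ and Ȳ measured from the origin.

Part | A | x̄ᵢ | ȳᵢ | A·x̄ᵢ | A·ȳᵢ
web | 5700.00 | 120.00 | 75.00 | 684000.00 | 427500.00
flange | 8640.00 | 120.00 | 168.00 | 1036800.00 | 1451520.00
Σ | 14340.00 |  |  | 1720800.00 | 1879020.00
X̄ = 1720800.00 / 14340.00 = 120.00 cm
Ȳ = 1879020.00 / 14340.00 = 131.03 cm

X̄ = 120.00 cm, Ȳ = 131.03 cm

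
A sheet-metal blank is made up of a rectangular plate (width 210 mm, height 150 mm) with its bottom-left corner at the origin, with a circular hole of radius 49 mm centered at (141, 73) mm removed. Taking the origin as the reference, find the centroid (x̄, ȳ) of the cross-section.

Part | A | x̄ᵢ | ȳᵢ | A·x̄ᵢ | A·ȳᵢ
plate | 31500.00 | 105.00 | 75.00 | 3307500.00 | 2362500.00
hole | -7542.96 | 141.00 | 73.00 | -1063557.92 | -550636.37
Σ | 23957.04 |  |  | 2243942.08 | 1811863.63
x̄ = 2243942.08 / 23957.04 = 93.67 mm
ȳ = 1811863.63 / 23957.04 = 75.63 mm

x̄ = 93.67 mm, ȳ = 75.63 mm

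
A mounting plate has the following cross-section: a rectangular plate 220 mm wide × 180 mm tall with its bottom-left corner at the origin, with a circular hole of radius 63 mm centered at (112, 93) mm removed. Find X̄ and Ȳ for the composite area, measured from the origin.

Part | A | x̄ᵢ | ȳᵢ | A·x̄ᵢ | A·ȳᵢ
plate | 39600.00 | 110.00 | 90.00 | 4356000.00 | 3564000.00
hole | -12468.98 | 112.00 | 93.00 | -1396525.90 | -1159615.26
Σ | 27131.02 |  |  | 2959474.10 | 2404384.74
X̄ = 2959474.10 / 27131.02 = 109.08 mm
Ȳ = 2404384.74 / 27131.02 = 88.62 mm

X̄ = 109.08 mm, Ȳ = 88.62 mm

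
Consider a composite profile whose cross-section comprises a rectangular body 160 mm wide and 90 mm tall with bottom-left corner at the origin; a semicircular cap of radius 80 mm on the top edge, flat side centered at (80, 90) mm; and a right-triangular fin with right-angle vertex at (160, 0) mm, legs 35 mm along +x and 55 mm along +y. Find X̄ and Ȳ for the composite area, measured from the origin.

X̄ = 83.47 mm, Ȳ = 75.22 mm

Part | A | x̄ᵢ | ȳᵢ | A·x̄ᵢ | A·ȳᵢ
rectangular body | 14400.00 | 80.00 | 45.00 | 1152000.00 | 648000.00
semicircular top | 10053.10 | 80.00 | 123.95 | 804247.72 | 1246112.02
triangular fin | 962.50 | 171.67 | 18.33 | 165229.17 | 17645.83
Σ | 25415.60 |  |  | 2121476.89 | 1911757.85
X̄ = 2121476.89 / 25415.60 = 83.47 mm
Ȳ = 1911757.85 / 25415.60 = 75.22 mm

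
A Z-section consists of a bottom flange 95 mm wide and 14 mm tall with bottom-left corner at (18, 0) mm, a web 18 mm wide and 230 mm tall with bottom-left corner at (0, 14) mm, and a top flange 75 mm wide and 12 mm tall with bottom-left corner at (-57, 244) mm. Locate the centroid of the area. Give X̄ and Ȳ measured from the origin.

Part | A | x̄ᵢ | ȳᵢ | A·x̄ᵢ | A·ȳᵢ
bottom flange | 1330.00 | 65.50 | 7.00 | 87115.00 | 9310.00
web | 4140.00 | 9.00 | 129.00 | 37260.00 | 534060.00
top flange | 900.00 | -19.50 | 250.00 | -17550.00 | 225000.00
Σ | 6370.00 |  |  | 106825.00 | 768370.00
X̄ = 106825.00 / 6370.00 = 16.77 mm
Ȳ = 768370.00 / 6370.00 = 120.62 mm

X̄ = 16.77 mm, Ȳ = 120.62 mm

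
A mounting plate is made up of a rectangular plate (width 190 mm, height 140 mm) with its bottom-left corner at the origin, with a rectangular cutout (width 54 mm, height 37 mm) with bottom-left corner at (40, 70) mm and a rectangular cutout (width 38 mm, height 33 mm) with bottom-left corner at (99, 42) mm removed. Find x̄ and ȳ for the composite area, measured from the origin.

x̄ = 96.16 mm, ȳ = 69.03 mm

plate: A = 190 × 140 = 26600.00, centroid at (95.00, 70.00).
hole 1: A = −(54 × 37) = -1998.00, centroid at (67.00, 88.50).
hole 2: A = −(38 × 33) = -1254.00, centroid at (118.00, 58.50).
ΣA = 23348.00 mm²
ΣAx̄ = (26600.00)(95.00) + (-1998.00)(67.00) + (-1254.00)(118.00) = 2245162.00 mm³
ΣAȳ = (26600.00)(70.00) + (-1998.00)(88.50) + (-1254.00)(58.50) = 1611818.00 mm³
x̄ = 2245162.00 / 23348.00 = 96.16 mm
ȳ = 1611818.00 / 23348.00 = 69.03 mm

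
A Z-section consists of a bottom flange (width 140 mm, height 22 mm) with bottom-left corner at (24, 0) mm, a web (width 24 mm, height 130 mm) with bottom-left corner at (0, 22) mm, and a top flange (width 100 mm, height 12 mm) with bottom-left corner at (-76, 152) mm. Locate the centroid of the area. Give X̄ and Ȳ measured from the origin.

X̄ = 39.97 mm, Ȳ = 66.88 mm

bottom flange: A = 140 × 22 = 3080.00, centroid at (94.00, 11.00).
web: A = 24 × 130 = 3120.00, centroid at (12.00, 87.00).
top flange: A = 100 × 12 = 1200.00, centroid at (-26.00, 158.00).
ΣA = 7400.00 mm²
ΣAX̄ = (3080.00)(94.00) + (3120.00)(12.00) + (1200.00)(-26.00) = 295760.00 mm³
ΣAȲ = (3080.00)(11.00) + (3120.00)(87.00) + (1200.00)(158.00) = 494920.00 mm³
X̄ = 295760.00 / 7400.00 = 39.97 mm
Ȳ = 494920.00 / 7400.00 = 66.88 mm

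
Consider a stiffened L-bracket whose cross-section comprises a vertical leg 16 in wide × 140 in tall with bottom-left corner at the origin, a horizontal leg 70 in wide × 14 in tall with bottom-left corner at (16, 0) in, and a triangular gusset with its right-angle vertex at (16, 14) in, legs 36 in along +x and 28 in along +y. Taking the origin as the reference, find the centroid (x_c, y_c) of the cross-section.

x_c = 22.02 in, y_c = 47.11 in

vertical leg: A = 16 × 140 = 2240.00, centroid at (8.00, 70.00).
horizontal leg: A = 70 × 14 = 980.00, centroid at (51.00, 7.00).
gusset: A = ½·36·28 = 504.00, centroid at (28.00, 23.33).
ΣA = 3724.00 in²
ΣAx_c = (2240.00)(8.00) + (980.00)(51.00) + (504.00)(28.00) = 82012.00 in³
ΣAy_c = (2240.00)(70.00) + (980.00)(7.00) + (504.00)(23.33) = 175420.00 in³
x_c = 82012.00 / 3724.00 = 22.02 in
y_c = 175420.00 / 3724.00 = 47.11 in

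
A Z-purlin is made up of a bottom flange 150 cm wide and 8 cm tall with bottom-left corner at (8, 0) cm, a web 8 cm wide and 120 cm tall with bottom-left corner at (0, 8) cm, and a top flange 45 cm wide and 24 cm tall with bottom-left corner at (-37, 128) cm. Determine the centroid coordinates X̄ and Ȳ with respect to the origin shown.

X̄ = 27.09 cm, Ȳ = 68.30 cm

bottom flange: A = 150 × 8 = 1200.00, centroid at (83.00, 4.00).
web: A = 8 × 120 = 960.00, centroid at (4.00, 68.00).
top flange: A = 45 × 24 = 1080.00, centroid at (-14.50, 140.00).
ΣA = 3240.00 cm², ΣAX̄ = 87780.00 cm³, ΣAȲ = 221280.00 cm³.
X̄ = 87780.00/3240.00 = 27.09 cm; Ȳ = 221280.00/3240.00 = 68.30 cm.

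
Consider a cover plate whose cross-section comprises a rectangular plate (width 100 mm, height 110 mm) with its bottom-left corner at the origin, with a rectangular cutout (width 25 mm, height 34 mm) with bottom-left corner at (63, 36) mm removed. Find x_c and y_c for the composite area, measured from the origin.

x_c = 47.86 mm, y_c = 55.17 mm

Part | A | x̄ᵢ | ȳᵢ | A·x̄ᵢ | A·ȳᵢ
plate | 11000.00 | 50.00 | 55.00 | 550000.00 | 605000.00
hole | -850.00 | 75.50 | 53.00 | -64175.00 | -45050.00
Σ | 10150.00 |  |  | 485825.00 | 559950.00
x_c = 485825.00 / 10150.00 = 47.86 mm
y_c = 559950.00 / 10150.00 = 55.17 mm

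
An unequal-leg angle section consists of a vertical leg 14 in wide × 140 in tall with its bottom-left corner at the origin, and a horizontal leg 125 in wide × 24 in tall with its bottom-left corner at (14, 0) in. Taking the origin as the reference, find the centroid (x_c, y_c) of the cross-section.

x_c = 49.04 in, y_c = 34.92 in

vertical leg: A = 14 × 140 = 1960.00, centroid at (7.00, 70.00).
horizontal leg: A = 125 × 24 = 3000.00, centroid at (76.50, 12.00).
ΣA = 4960.00 in²
ΣAx_c = (1960.00)(7.00) + (3000.00)(76.50) = 243220.00 in³
ΣAy_c = (1960.00)(70.00) + (3000.00)(12.00) = 173200.00 in³
x_c = 243220.00 / 4960.00 = 49.04 in
y_c = 173200.00 / 4960.00 = 34.92 in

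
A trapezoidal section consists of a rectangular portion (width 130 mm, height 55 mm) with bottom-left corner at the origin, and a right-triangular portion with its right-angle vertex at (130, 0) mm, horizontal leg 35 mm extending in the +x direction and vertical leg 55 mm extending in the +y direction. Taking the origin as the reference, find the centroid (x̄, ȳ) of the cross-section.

rectangular portion: A = 130 × 55 = 7150.00, centroid at (65.00, 27.50).
triangular portion: A = ½·35·55 = 962.50, centroid at (141.67, 18.33).
ΣA = 8112.50 mm², ΣAx̄ = 601104.17 mm³, ΣAȳ = 214270.83 mm³.
x̄ = 601104.17/8112.50 = 74.10 mm; ȳ = 214270.83/8112.50 = 26.41 mm.

x̄ = 74.10 mm, ȳ = 26.41 mm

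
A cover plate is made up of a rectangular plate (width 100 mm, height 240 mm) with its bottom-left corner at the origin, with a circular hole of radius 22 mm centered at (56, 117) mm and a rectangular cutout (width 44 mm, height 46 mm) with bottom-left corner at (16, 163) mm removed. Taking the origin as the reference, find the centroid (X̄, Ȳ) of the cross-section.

X̄ = 50.74 mm, Ȳ = 113.69 mm

Part | A | x̄ᵢ | ȳᵢ | A·x̄ᵢ | A·ȳᵢ
plate | 24000.00 | 50.00 | 120.00 | 1200000.00 | 2880000.00
hole 1 | -1520.53 | 56.00 | 117.00 | -85149.73 | -177902.11
hole 2 | -2024.00 | 38.00 | 186.00 | -76912.00 | -376464.00
Σ | 20455.47 |  |  | 1037938.27 | 2325633.89
X̄ = 1037938.27 / 20455.47 = 50.74 mm
Ȳ = 2325633.89 / 20455.47 = 113.69 mm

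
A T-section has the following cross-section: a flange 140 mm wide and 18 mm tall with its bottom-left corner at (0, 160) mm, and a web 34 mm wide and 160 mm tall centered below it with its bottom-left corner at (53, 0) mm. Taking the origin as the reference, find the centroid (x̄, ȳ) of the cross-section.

x̄ = 70.00 mm, ȳ = 108.18 mm

Part | A | x̄ᵢ | ȳᵢ | A·x̄ᵢ | A·ȳᵢ
web | 5440.00 | 70.00 | 80.00 | 380800.00 | 435200.00
flange | 2520.00 | 70.00 | 169.00 | 176400.00 | 425880.00
Σ | 7960.00 |  |  | 557200.00 | 861080.00
x̄ = 557200.00 / 7960.00 = 70.00 mm
ȳ = 861080.00 / 7960.00 = 108.18 mm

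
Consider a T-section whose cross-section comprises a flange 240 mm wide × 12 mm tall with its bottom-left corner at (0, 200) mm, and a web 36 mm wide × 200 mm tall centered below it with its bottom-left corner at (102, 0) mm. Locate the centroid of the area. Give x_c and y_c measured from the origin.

web: A = 36 × 200 = 7200.00, centroid at (120.00, 100.00).
flange: A = 240 × 12 = 2880.00, centroid at (120.00, 206.00).
ΣA = 10080.00 mm²
ΣAx_c = (7200.00)(120.00) + (2880.00)(120.00) = 1209600.00 mm³
ΣAy_c = (7200.00)(100.00) + (2880.00)(206.00) = 1313280.00 mm³
x_c = 1209600.00 / 10080.00 = 120.00 mm
y_c = 1313280.00 / 10080.00 = 130.29 mm

x_c = 120.00 mm, y_c = 130.29 mm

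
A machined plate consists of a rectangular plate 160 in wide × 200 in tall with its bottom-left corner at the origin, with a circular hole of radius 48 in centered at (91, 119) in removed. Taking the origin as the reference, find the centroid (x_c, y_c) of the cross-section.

x_c = 76.78 in, y_c = 94.45 in

plate: A = 160 × 200 = 32000.00, centroid at (80.00, 100.00).
hole: A = −π·48² = -7238.23, centroid at (91.00, 119.00).
ΣA = 24761.77 in²
ΣAx_c = (32000.00)(80.00) + (-7238.23)(91.00) = 1901321.12 in³
ΣAy_c = (32000.00)(100.00) + (-7238.23)(119.00) = 2338650.69 in³
x_c = 1901321.12 / 24761.77 = 76.78 in
y_c = 2338650.69 / 24761.77 = 94.45 in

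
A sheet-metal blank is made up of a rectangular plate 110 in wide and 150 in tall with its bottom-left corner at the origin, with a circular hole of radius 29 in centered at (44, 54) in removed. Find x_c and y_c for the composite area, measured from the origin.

Part | A | x̄ᵢ | ȳᵢ | A·x̄ᵢ | A·ȳᵢ
plate | 16500.00 | 55.00 | 75.00 | 907500.00 | 1237500.00
hole | -2642.08 | 44.00 | 54.00 | -116251.49 | -142672.29
Σ | 13857.92 |  |  | 791248.51 | 1094827.71
x_c = 791248.51 / 13857.92 = 57.10 in
y_c = 1094827.71 / 13857.92 = 79.00 in

x_c = 57.10 in, y_c = 79.00 in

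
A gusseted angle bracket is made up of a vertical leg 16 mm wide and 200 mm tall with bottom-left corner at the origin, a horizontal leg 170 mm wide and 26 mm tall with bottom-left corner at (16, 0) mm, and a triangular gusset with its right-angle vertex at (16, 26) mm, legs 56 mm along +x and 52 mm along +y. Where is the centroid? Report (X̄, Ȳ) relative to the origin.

X̄ = 57.57 mm, Ȳ = 48.54 mm

vertical leg: A = 16 × 200 = 3200.00, centroid at (8.00, 100.00).
horizontal leg: A = 170 × 26 = 4420.00, centroid at (101.00, 13.00).
gusset: A = ½·56·52 = 1456.00, centroid at (34.67, 43.33).
ΣA = 9076.00 mm²
ΣAX̄ = (3200.00)(8.00) + (4420.00)(101.00) + (1456.00)(34.67) = 522494.67 mm³
ΣAȲ = (3200.00)(100.00) + (4420.00)(13.00) + (1456.00)(43.33) = 440553.33 mm³
X̄ = 522494.67 / 9076.00 = 57.57 mm
Ȳ = 440553.33 / 9076.00 = 48.54 mm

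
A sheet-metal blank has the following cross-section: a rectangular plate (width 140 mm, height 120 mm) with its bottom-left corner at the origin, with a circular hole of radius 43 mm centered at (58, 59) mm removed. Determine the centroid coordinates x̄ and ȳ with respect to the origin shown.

x̄ = 76.34 mm, ȳ = 60.53 mm

plate: A = 140 × 120 = 16800.00, centroid at (70.00, 60.00).
hole: A = −π·43² = -5808.80, centroid at (58.00, 59.00).
ΣA = 10991.20 mm², ΣAx̄ = 839089.32 mm³, ΣAȳ = 665280.52 mm³.
x̄ = 839089.32/10991.20 = 76.34 mm; ȳ = 665280.52/10991.20 = 60.53 mm.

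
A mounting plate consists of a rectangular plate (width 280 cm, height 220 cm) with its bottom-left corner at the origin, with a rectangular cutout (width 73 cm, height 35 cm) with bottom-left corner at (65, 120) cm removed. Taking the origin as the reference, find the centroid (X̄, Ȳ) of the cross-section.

plate: A = 280 × 220 = 61600.00, centroid at (140.00, 110.00).
hole: A = −(73 × 35) = -2555.00, centroid at (101.50, 137.50).
ΣA = 59045.00 cm², ΣAX̄ = 8364667.50 cm³, ΣAȲ = 6424687.50 cm³.
X̄ = 8364667.50/59045.00 = 141.67 cm; Ȳ = 6424687.50/59045.00 = 108.81 cm.

X̄ = 141.67 cm, Ȳ = 108.81 cm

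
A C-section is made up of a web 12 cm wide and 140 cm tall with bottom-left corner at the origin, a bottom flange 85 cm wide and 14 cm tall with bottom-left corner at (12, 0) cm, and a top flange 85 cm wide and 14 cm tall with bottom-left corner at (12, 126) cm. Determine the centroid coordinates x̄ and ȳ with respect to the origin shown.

web: A = 12 × 140 = 1680.00, centroid at (6.00, 70.00).
bottom flange: A = 85 × 14 = 1190.00, centroid at (54.50, 7.00).
top flange: A = 85 × 14 = 1190.00, centroid at (54.50, 133.00).
ΣA = 4060.00 cm², ΣAx̄ = 139790.00 cm³, ΣAȳ = 284200.00 cm³.
x̄ = 139790.00/4060.00 = 34.43 cm; ȳ = 284200.00/4060.00 = 70.00 cm.

x̄ = 34.43 cm, ȳ = 70.00 cm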